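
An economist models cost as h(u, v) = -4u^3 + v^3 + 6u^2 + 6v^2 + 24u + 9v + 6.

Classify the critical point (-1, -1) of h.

local minimum

The mixed partial ∂²h/∂u∂v is 0, so the Hessian at any point is diag(h_uu, h_vv) = diag(12(-2u + 1), 6(v + 2)).
At (-1, -1): H = diag(36, 6).
Both eigenvalues are positive, so H is positive definite: a local minimum.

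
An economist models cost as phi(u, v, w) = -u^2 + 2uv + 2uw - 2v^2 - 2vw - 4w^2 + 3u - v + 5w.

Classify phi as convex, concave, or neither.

concave

phi is quadratic, so its Hessian is the constant matrix H = [[-2, 2, 2], [2, -4, -2], [2, -2, -8]].
Leading principal minors: -2, 4, -24.
Signs alternate −, +, − ⇒ H ≺ 0 ⇒ concave.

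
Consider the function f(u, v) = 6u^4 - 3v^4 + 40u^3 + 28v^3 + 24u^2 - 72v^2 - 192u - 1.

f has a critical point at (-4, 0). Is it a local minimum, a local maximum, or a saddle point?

saddle point

The mixed partial ∂²f/∂u∂v is 0, so the Hessian at any point is diag(f_uu, f_vv) = diag(24(3u^2 + 10u + 2), 12(-3v^2 + 14v - 12)).
At (-4, 0): H = diag(240, -144).
The eigenvalues have opposite signs, so H is indefinite: a saddle point.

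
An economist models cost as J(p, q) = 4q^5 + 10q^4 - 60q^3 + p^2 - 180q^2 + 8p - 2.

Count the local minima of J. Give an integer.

J separates as a function of p plus a function of q, so ∇J=0 decouples.
∂J/∂p = 2(p + 4) = 0 at p ∈ {-4}; ∂J/∂q = 20q(q - 3)(q + 2)(q + 3) = 0 at q ∈ {-3, -2, 0, 3}.
The Hessian is diagonal: diag(J_pp, J_qq). Second derivatives: J_pp(-4)=2; J_qq(-3)=-360, J_qq(-2)=200, J_qq(0)=-360, J_qq(3)=1800.
Local minima occur where both diagonal entries positive: (-4, -2), (-4, 3). Count: 2.

2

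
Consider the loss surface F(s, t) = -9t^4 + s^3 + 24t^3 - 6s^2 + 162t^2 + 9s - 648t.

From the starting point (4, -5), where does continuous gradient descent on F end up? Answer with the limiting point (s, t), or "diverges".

F is separable, so gradient descent decouples: s follows -∂F/∂s, t follows -∂F/∂t.
∂F/∂s = 3(s - 3)(s - 1); at s=4 this is 9, so s decreases.
∂F/∂t = -36(t - 3)(t - 2)(t + 3); at t=-5 this is 4032, so t decreases.
The t-coordinate has no critical point in that direction and runs off to infinity.

diverges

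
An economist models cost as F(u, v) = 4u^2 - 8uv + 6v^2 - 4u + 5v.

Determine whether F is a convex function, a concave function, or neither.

convex

F is quadratic, so its Hessian is the constant matrix H = [[8, -8], [-8, 12]].
det(H) = 32, tr(H) = 20.
det(H) > 0 and tr(H) > 0, so H is positive definite everywhere: convex.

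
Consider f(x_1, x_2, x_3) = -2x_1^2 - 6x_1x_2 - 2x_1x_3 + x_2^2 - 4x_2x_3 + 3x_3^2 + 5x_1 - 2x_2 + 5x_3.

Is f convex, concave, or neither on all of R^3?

f is quadratic, so its Hessian is the constant matrix H = [[-4, -6, -2], [-6, 2, -4], [-2, -4, 6]].
Leading principal minors: -4, -44, -304.
Neither pattern holds ⇒ H is indefinite ⇒ neither convex nor concave.

neither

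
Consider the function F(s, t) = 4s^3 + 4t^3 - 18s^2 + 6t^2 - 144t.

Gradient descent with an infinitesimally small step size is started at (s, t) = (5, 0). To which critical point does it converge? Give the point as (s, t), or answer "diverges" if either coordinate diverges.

F is separable, so gradient descent decouples: s follows -∂F/∂s, t follows -∂F/∂t.
∂F/∂s = 12s(s - 3); at s=5 this is 120, so s decreases.
∂F/∂t = 12(t - 3)(t + 4); at t=0 this is -144, so t increases.
s converges to its nearest critical value 3 (a local min of the s-part); t converges to 3. The iterate converges to (3, 3).

(3, 3)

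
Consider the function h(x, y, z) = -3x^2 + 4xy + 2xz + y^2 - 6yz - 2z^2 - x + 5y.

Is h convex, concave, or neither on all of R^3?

h is quadratic, so its Hessian is the constant matrix H = [[-6, 4, 2], [4, 2, -6], [2, -6, -4]].
Leading principal minors: -6, -28, 224.
Neither pattern holds ⇒ H is indefinite ⇒ neither convex nor concave.

neither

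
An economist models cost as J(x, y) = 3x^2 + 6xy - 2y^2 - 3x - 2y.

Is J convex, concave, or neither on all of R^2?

neither

J is quadratic, so its Hessian is the constant matrix H = [[6, 6], [6, -4]].
det(H) = -60, tr(H) = 2.
det(H) < 0, so H is indefinite: neither convex nor concave.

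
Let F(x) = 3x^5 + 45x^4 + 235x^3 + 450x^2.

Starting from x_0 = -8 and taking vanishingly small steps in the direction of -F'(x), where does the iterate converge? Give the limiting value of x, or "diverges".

diverges

F'(x) = 15x(x + 3)(x + 4)(x + 5), so F'(-8) = 7200.
Gradient descent moves in the -F' direction, i.e. x is decreasing.
There is no critical point below x=-8, and F' keeps the same sign, so the iterate runs off to −∞.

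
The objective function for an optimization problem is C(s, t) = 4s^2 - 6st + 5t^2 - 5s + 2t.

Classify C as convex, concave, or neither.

C is quadratic, so its Hessian is the constant matrix H = [[8, -6], [-6, 10]].
det(H) = 44, tr(H) = 18.
det(H) > 0 and tr(H) > 0, so H is positive definite everywhere: convex.

convex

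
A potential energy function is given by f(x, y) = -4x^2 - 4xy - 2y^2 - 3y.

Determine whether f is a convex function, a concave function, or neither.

f is quadratic, so its Hessian is the constant matrix H = [[-8, -4], [-4, -4]].
det(H) = 16, tr(H) = -12.
det(H) > 0 and tr(H) < 0, so H is negative definite everywhere: concave.

concave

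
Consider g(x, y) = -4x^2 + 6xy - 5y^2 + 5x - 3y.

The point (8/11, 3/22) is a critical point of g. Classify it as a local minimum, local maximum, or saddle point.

local maximum

The Hessian of g is constant: H = [[-8, 6], [6, -10]].
det(H) = (-8)·(-10) − 6² = 44.
det(H) > 0 and tr(H) = -18 < 0, so H is negative definite and the point is a local maximum.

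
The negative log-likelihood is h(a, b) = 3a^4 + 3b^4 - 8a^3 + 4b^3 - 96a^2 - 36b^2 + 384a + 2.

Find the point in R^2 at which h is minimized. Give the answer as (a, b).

(-4, -3)

h(a,b) separates as P(a) + Q(b) + 2, so its minimum is min P + min Q + 2.
P'(a) = 12(a - 4)(a - 2)(a + 4) vanishes at a ∈ {-4, 2, 4}; Q'(b) = 12b(b - 2)(b + 3) vanishes at b ∈ {-3, 0, 2}.
Local minima of P (where P''>0): P(-4)=-1792, P(4)=256. Local minima of Q: Q(-3)=-189, Q(2)=-64.
So the global minimum of h is P(-4) + Q(-3) + 2 = -1792 − 189 + 2 = -1979, attained at (-4, -3).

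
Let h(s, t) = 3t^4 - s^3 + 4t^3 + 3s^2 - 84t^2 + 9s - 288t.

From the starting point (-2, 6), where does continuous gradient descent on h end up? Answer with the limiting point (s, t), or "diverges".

h is separable, so gradient descent decouples: s follows -∂h/∂s, t follows -∂h/∂t.
∂h/∂s = -3(s - 3)(s + 1); at s=-2 this is -15, so s increases.
∂h/∂t = 12(t - 4)(t + 2)(t + 3); at t=6 this is 1728, so t decreases.
s converges to its nearest critical value -1 (a local min of the s-part); t converges to 4. The iterate converges to (-1, 4).

(-1, 4)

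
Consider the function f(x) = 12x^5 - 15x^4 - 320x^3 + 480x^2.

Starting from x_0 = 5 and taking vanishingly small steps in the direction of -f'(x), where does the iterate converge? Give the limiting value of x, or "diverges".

f'(x) = 60x(x - 4)(x - 1)(x + 4), so f'(5) = 10800.
Gradient descent moves in the -f' direction, i.e. x is decreasing.
The nearest critical point in that direction is x = 4, where f'' = 5760 > 0 (a local minimum). The iterate converges there.

4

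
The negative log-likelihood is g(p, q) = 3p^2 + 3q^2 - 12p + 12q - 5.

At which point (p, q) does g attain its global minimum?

(2, -2)

g(p,q) separates as A(p) + B(q) − 5, so its minimum is min A + min B − 5.
A'(p) = 6p - 12 vanishes at p ∈ {2}; B'(q) = 6q + 12 vanishes at q ∈ {-2}.
Local minima of A (where A''>0): A(2)=-12. Local minima of B: B(-2)=-12.
So the global minimum of g is A(2) + B(-2) − 5 = -12 − 12 − 5 = -29, attained at (2, -2).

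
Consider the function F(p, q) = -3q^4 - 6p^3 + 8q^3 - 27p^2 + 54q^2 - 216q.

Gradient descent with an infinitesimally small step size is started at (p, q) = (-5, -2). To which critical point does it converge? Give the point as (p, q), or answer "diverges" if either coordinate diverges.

F is separable, so gradient descent decouples: p follows -∂F/∂p, q follows -∂F/∂q.
∂F/∂p = -18p(p + 3); at p=-5 this is -180, so p increases.
∂F/∂q = -12(q - 3)(q - 2)(q + 3); at q=-2 this is -240, so q increases.
p converges to its nearest critical value -3 (a local min of the p-part); q converges to 2. The iterate converges to (-3, 2).

(-3, 2)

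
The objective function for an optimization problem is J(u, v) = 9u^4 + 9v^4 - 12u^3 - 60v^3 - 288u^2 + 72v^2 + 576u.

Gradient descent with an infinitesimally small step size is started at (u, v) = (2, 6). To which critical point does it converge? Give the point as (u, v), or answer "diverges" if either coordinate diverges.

(4, 4)

J is separable, so gradient descent decouples: u follows -∂J/∂u, v follows -∂J/∂v.
∂J/∂u = 36(u - 4)(u - 1)(u + 4); at u=2 this is -432, so u increases.
∂J/∂v = 36v(v - 4)(v - 1); at v=6 this is 2160, so v decreases.
u converges to its nearest critical value 4 (a local min of the u-part); v converges to 4. The iterate converges to (4, 4).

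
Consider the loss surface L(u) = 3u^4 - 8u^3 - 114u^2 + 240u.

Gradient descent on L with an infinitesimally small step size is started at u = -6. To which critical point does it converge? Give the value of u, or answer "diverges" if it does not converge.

L'(u) = 12(u - 5)(u - 1)(u + 4), so L'(-6) = -1848.
Gradient descent moves in the -L' direction, i.e. u is increasing.
The nearest critical point in that direction is u = -4, where L'' = 540 > 0 (a local minimum). The iterate converges there.

-4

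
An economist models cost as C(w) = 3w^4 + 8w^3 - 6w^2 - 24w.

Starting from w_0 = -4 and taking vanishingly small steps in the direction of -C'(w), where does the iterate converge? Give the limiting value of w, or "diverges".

C'(w) = 12(w - 1)(w + 1)(w + 2), so C'(-4) = -360.
Gradient descent moves in the -C' direction, i.e. w is increasing.
The nearest critical point in that direction is w = -2, where C'' = 36 > 0 (a local minimum). The iterate converges there.

-2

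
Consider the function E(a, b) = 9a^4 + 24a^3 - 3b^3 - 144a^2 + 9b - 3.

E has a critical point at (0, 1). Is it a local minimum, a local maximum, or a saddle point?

The mixed partial ∂²E/∂a∂b is 0, so the Hessian at any point is diag(E_aa, E_bb) = diag(36(3a^2 + 4a - 8), -18b).
At (0, 1): H = diag(-288, -18).
Both eigenvalues are negative, so H is negative definite: a local maximum.

local maximum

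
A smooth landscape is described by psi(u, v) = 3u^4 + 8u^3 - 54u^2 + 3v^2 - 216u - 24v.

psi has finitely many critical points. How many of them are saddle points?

1

psi separates as a function of u plus a function of v, so ∇psi=0 decouples.
∂psi/∂u = 12(u - 3)(u + 2)(u + 3) = 0 at u ∈ {-3, -2, 3}; ∂psi/∂v = 6(v - 4) = 0 at v ∈ {4}.
The Hessian is diagonal: diag(psi_uu, psi_vv). Second derivatives: psi_uu(-3)=72, psi_uu(-2)=-60, psi_uu(3)=360; psi_vv(4)=6.
Saddle points occur where the two diagonal entries have opposite signs: (-2, 4). Count: 1.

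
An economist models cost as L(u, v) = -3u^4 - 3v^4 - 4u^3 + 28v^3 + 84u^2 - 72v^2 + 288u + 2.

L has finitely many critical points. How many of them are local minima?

L separates as a function of u plus a function of v, so ∇L=0 decouples.
∂L/∂u = -12(u - 4)(u + 2)(u + 3) = 0 at u ∈ {-3, -2, 4}; ∂L/∂v = -12v(v - 4)(v - 3) = 0 at v ∈ {0, 3, 4}.
The Hessian is diagonal: diag(L_uu, L_vv). Second derivatives: L_uu(-3)=-84, L_uu(-2)=72, L_uu(4)=-504; L_vv(0)=-144, L_vv(3)=36, L_vv(4)=-48.
Local minima occur where both diagonal entries positive: (-2, 3). Count: 1.

1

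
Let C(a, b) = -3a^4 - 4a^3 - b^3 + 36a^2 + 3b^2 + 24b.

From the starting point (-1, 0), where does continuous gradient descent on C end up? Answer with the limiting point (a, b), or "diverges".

(0, -2)

C is separable, so gradient descent decouples: a follows -∂C/∂a, b follows -∂C/∂b.
∂C/∂a = -12a(a - 2)(a + 3); at a=-1 this is -72, so a increases.
∂C/∂b = -3(b - 4)(b + 2); at b=0 this is 24, so b decreases.
a converges to its nearest critical value 0 (a local min of the a-part); b converges to -2. The iterate converges to (0, -2).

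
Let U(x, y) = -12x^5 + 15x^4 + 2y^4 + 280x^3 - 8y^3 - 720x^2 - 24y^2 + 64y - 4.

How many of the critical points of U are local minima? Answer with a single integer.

U separates as a function of x plus a function of y, so ∇U=0 decouples.
∂U/∂x = -60x(x - 3)(x - 2)(x + 4) = 0 at x ∈ {-4, 0, 2, 3}; ∂U/∂y = 8(y - 4)(y - 1)(y + 2) = 0 at y ∈ {-2, 1, 4}.
The Hessian is diagonal: diag(U_xx, U_yy). Second derivatives: U_xx(-4)=10080, U_xx(0)=-1440, U_xx(2)=720, U_xx(3)=-1260; U_yy(-2)=144, U_yy(1)=-72, U_yy(4)=144.
Local minima occur where both diagonal entries positive: (-4, -2), (-4, 4), (2, -2), (2, 4). Count: 4.

4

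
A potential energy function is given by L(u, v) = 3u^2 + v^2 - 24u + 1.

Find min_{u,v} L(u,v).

-47

L(u,v) separates as P(u) + Q(v) + 1, so its minimum is min P + min Q + 1.
P'(u) = 6u - 24 vanishes at u ∈ {4}; Q'(v) = 2v vanishes at v ∈ {0}.
Local minima of P (where P''>0): P(4)=-48. Local minima of Q: Q(0)=0.
So the global minimum of L is P(4) + Q(0) + 1 = -48 + 0 + 1 = -47, attained at (4, 0).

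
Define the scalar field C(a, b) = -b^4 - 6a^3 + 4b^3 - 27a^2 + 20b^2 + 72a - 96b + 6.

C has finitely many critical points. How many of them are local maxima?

C separates as a function of a plus a function of b, so ∇C=0 decouples.
∂C/∂a = -18(a - 1)(a + 4) = 0 at a ∈ {-4, 1}; ∂C/∂b = -4(b - 4)(b - 2)(b + 3) = 0 at b ∈ {-3, 2, 4}.
The Hessian is diagonal: diag(C_aa, C_bb). Second derivatives: C_aa(-4)=90, C_aa(1)=-90; C_bb(-3)=-140, C_bb(2)=40, C_bb(4)=-56.
Local maxima occur where both diagonal entries negative: (1, -3), (1, 4). Count: 2.

2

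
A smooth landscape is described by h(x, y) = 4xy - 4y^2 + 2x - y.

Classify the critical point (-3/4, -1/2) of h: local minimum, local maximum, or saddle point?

saddle point

The Hessian of h is constant: H = [[0, 4], [4, -8]].
det(H) = 0·(-8) − 4² = -16.
Since det(H) < 0, H is indefinite and the critical point is a saddle point.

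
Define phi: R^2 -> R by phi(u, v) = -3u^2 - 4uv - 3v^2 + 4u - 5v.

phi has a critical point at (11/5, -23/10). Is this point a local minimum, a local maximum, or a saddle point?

The Hessian of phi is constant: H = [[-6, -4], [-4, -6]].
det(H) = (-6)·(-6) − (-4)² = 20.
det(H) > 0 and tr(H) = -12 < 0, so H is negative definite and the point is a local maximum.

local maximum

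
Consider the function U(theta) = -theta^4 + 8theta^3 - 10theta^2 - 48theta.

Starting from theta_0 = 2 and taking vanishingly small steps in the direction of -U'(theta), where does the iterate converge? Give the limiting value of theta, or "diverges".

3

U'(theta) = -4(theta - 4)(theta - 3)(theta + 1), so U'(2) = -24.
Gradient descent moves in the -U' direction, i.e. theta is increasing.
The nearest critical point in that direction is theta = 3, where U'' = 16 > 0 (a local minimum). The iterate converges there.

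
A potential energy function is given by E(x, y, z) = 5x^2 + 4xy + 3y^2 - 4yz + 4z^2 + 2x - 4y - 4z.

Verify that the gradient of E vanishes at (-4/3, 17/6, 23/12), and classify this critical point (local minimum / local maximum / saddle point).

local minimum

∇E = (10x + 4y + 2, 4x + 6y - 4z - 4, -4y + 8z - 4); substituting (-4/3, 17/6, 23/12) gives ∇E = (0, 0, 0), so (-4/3, 17/6, 23/12) is indeed a critical point.
The Hessian is constant: H = [[10, 4, 0], [4, 6, -4], [0, -4, 8]].
Leading principal minors: Δ₁ = 10, Δ₂ = 44, Δ₃ = 192.
All leading minors are positive, so H is positive definite: a local minimum.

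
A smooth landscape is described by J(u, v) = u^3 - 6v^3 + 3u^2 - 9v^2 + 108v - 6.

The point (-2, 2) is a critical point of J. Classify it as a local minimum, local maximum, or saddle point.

local maximum

The mixed partial ∂²J/∂u∂v is 0, so the Hessian at any point is diag(J_uu, J_vv) = diag(6(u + 1), -18(2v + 1)).
At (-2, 2): H = diag(-6, -90).
Both eigenvalues are negative, so H is negative definite: a local maximum.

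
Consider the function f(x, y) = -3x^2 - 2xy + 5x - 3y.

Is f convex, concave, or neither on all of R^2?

f is quadratic, so its Hessian is the constant matrix H = [[-6, -2], [-2, 0]].
det(H) = -4, tr(H) = -6.
det(H) < 0, so H is indefinite: neither convex nor concave.

neither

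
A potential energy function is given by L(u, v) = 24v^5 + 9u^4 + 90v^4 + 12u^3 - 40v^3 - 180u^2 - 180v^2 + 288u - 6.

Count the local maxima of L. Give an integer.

2

L separates as a function of u plus a function of v, so ∇L=0 decouples.
∂L/∂u = 36(u - 2)(u - 1)(u + 4) = 0 at u ∈ {-4, 1, 2}; ∂L/∂v = 120v(v - 1)(v + 1)(v + 3) = 0 at v ∈ {-3, -1, 0, 1}.
The Hessian is diagonal: diag(L_uu, L_vv). Second derivatives: L_uu(-4)=1080, L_uu(1)=-180, L_uu(2)=216; L_vv(-3)=-2880, L_vv(-1)=480, L_vv(0)=-360, L_vv(1)=960.
Local maxima occur where both diagonal entries negative: (1, -3), (1, 0). Count: 2.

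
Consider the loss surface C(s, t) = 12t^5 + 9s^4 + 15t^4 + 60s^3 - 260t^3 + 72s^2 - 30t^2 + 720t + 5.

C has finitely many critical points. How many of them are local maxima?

C separates as a function of s plus a function of t, so ∇C=0 decouples.
∂C/∂s = 36s(s + 1)(s + 4) = 0 at s ∈ {-4, -1, 0}; ∂C/∂t = 60(t - 3)(t - 1)(t + 1)(t + 4) = 0 at t ∈ {-4, -1, 1, 3}.
The Hessian is diagonal: diag(C_ss, C_tt). Second derivatives: C_ss(-4)=432, C_ss(-1)=-108, C_ss(0)=144; C_tt(-4)=-6300, C_tt(-1)=1440, C_tt(1)=-1200, C_tt(3)=3360.
Local maxima occur where both diagonal entries negative: (-1, -4), (-1, 1). Count: 2.

2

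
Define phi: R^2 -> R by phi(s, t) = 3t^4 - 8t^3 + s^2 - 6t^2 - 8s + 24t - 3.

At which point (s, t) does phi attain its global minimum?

(4, -1)

phi(s,t) separates as P(s) + Q(t) − 3, so its minimum is min P + min Q − 3.
P'(s) = 2s - 8 vanishes at s ∈ {4}; Q'(t) = 12(t - 2)(t - 1)(t + 1) vanishes at t ∈ {-1, 1, 2}.
Local minima of P (where P''>0): P(4)=-16. Local minima of Q: Q(-1)=-19, Q(2)=8.
So the global minimum of phi is P(4) + Q(-1) − 3 = -16 − 19 − 3 = -38, attained at (4, -1).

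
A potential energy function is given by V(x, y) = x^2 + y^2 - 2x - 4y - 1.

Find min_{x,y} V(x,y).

V(x,y) separates as P(x) + Q(y) − 1, so its minimum is min P + min Q − 1.
P'(x) = 2x - 2 vanishes at x ∈ {1}; Q'(y) = 2y - 4 vanishes at y ∈ {2}.
Local minima of P (where P''>0): P(1)=-1. Local minima of Q: Q(2)=-4.
So the global minimum of V is P(1) + Q(2) − 1 = -1 − 4 − 1 = -6, attained at (1, 2).

-6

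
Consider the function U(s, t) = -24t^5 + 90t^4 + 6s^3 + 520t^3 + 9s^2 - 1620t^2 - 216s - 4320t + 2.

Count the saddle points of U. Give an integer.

U separates as a function of s plus a function of t, so ∇U=0 decouples.
∂U/∂s = 18(s - 3)(s + 4) = 0 at s ∈ {-4, 3}; ∂U/∂t = -120(t - 4)(t - 3)(t + 1)(t + 3) = 0 at t ∈ {-3, -1, 3, 4}.
The Hessian is diagonal: diag(U_ss, U_tt). Second derivatives: U_ss(-4)=-126, U_ss(3)=126; U_tt(-3)=10080, U_tt(-1)=-4800, U_tt(3)=2880, U_tt(4)=-4200.
Saddle points occur where the two diagonal entries have opposite signs: (-4, -3), (-4, 3), (3, -1), (3, 4). Count: 4.

4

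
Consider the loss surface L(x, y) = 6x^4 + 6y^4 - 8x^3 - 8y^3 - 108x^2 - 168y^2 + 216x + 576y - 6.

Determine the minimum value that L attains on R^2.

L(x,y) separates as P(x) + Q(y) − 6, so its minimum is min P + min Q − 6.
P'(x) = 24(x - 3)(x - 1)(x + 3) vanishes at x ∈ {-3, 1, 3}; Q'(y) = 24(y - 3)(y - 2)(y + 4) vanishes at y ∈ {-4, 2, 3}.
Local minima of P (where P''>0): P(-3)=-918, P(3)=-54. Local minima of Q: Q(-4)=-2944, Q(3)=486.
So the global minimum of L is P(-3) + Q(-4) − 6 = -918 − 2944 − 6 = -3868, attained at (-3, -4).

-3868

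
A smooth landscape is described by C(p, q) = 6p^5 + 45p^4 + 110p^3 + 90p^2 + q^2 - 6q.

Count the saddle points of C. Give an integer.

C separates as a function of p plus a function of q, so ∇C=0 decouples.
∂C/∂p = 30p(p + 1)(p + 2)(p + 3) = 0 at p ∈ {-3, -2, -1, 0}; ∂C/∂q = 2(q - 3) = 0 at q ∈ {3}.
The Hessian is diagonal: diag(C_pp, C_qq). Second derivatives: C_pp(-3)=-180, C_pp(-2)=60, C_pp(-1)=-60, C_pp(0)=180; C_qq(3)=2.
Saddle points occur where the two diagonal entries have opposite signs: (-3, 3), (-1, 3). Count: 2.

2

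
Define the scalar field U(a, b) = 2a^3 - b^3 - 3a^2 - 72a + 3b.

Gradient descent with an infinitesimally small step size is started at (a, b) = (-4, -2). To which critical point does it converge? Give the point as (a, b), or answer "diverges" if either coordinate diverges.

diverges

U is separable, so gradient descent decouples: a follows -∂U/∂a, b follows -∂U/∂b.
∂U/∂a = 6(a - 4)(a + 3); at a=-4 this is 48, so a decreases.
∂U/∂b = -3(b - 1)(b + 1); at b=-2 this is -9, so b increases.
The a-coordinate has no critical point in that direction and runs off to infinity.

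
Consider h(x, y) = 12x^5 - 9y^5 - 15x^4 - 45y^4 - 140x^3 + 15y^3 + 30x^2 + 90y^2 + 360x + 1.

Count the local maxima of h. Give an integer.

4

h separates as a function of x plus a function of y, so ∇h=0 decouples.
∂h/∂x = 60(x - 3)(x - 1)(x + 1)(x + 2) = 0 at x ∈ {-2, -1, 1, 3}; ∂h/∂y = -45y(y - 1)(y + 1)(y + 4) = 0 at y ∈ {-4, -1, 0, 1}.
The Hessian is diagonal: diag(h_xx, h_yy). Second derivatives: h_xx(-2)=-900, h_xx(-1)=480, h_xx(1)=-720, h_xx(3)=2400; h_yy(-4)=2700, h_yy(-1)=-270, h_yy(0)=180, h_yy(1)=-450.
Local maxima occur where both diagonal entries negative: (-2, -1), (-2, 1), (1, -1), (1, 1). Count: 4.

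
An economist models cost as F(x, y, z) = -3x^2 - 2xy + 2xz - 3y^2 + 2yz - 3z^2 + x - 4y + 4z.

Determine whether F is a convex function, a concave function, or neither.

F is quadratic, so its Hessian is the constant matrix H = [[-6, -2, 2], [-2, -6, 2], [2, 2, -6]].
Leading principal minors: -6, 32, -160.
Signs alternate −, +, − ⇒ H ≺ 0 ⇒ concave.

concave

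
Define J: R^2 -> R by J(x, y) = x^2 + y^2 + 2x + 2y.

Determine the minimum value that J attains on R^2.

-2

J(x,y) separates as P(x) + Q(y), so its minimum is min P + min Q.
P'(x) = 2x + 2 vanishes at x ∈ {-1}; Q'(y) = 2y + 2 vanishes at y ∈ {-1}.
Local minima of P (where P''>0): P(-1)=-1. Local minima of Q: Q(-1)=-1.
So the global minimum of J is P(-1) + Q(-1) = -1 − 1 = -2, attained at (-1, -1).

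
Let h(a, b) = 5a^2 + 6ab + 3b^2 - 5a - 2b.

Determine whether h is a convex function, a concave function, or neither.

convex

h is quadratic, so its Hessian is the constant matrix H = [[10, 6], [6, 6]].
det(H) = 24, tr(H) = 16.
det(H) > 0 and tr(H) > 0, so H is positive definite everywhere: convex.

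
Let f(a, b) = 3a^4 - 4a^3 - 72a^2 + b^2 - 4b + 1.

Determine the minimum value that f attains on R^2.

f(a,b) separates as P(a) + Q(b) + 1, so its minimum is min P + min Q + 1.
P'(a) = 12a(a - 4)(a + 3) vanishes at a ∈ {-3, 0, 4}; Q'(b) = 2b - 4 vanishes at b ∈ {2}.
Local minima of P (where P''>0): P(-3)=-297, P(4)=-640. Local minima of Q: Q(2)=-4.
So the global minimum of f is P(4) + Q(2) + 1 = -640 − 4 + 1 = -643, attained at (4, 2).

-643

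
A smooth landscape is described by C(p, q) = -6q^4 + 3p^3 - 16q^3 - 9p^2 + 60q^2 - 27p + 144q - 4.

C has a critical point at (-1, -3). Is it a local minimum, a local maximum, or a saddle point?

The mixed partial ∂²C/∂p∂q is 0, so the Hessian at any point is diag(C_pp, C_qq) = diag(18(p - 1), 24(-3q^2 - 4q + 5)).
At (-1, -3): H = diag(-36, -240).
Both eigenvalues are negative, so H is negative definite: a local maximum.

local maximum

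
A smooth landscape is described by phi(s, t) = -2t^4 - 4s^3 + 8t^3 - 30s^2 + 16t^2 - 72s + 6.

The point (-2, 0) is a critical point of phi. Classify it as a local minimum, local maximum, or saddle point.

The mixed partial ∂²phi/∂s∂t is 0, so the Hessian at any point is diag(phi_ss, phi_tt) = diag(-12(2s + 5), 8(-3t^2 + 6t + 4)).
At (-2, 0): H = diag(-12, 32).
The eigenvalues have opposite signs, so H is indefinite: a saddle point.

saddle point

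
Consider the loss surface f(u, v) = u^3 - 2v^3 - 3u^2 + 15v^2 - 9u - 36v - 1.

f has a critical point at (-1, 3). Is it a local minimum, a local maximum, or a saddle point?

local maximum

The mixed partial ∂²f/∂u∂v is 0, so the Hessian at any point is diag(f_uu, f_vv) = diag(6(u - 1), 6(-2v + 5)).
At (-1, 3): H = diag(-12, -6).
Both eigenvalues are negative, so H is negative definite: a local maximum.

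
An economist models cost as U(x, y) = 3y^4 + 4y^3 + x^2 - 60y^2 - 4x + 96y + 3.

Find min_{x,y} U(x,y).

-833

U(x,y) separates as P(x) + Q(y) + 3, so its minimum is min P + min Q + 3.
P'(x) = 2x - 4 vanishes at x ∈ {2}; Q'(y) = 12(y - 2)(y - 1)(y + 4) vanishes at y ∈ {-4, 1, 2}.
Local minima of P (where P''>0): P(2)=-4. Local minima of Q: Q(-4)=-832, Q(2)=32.
So the global minimum of U is P(2) + Q(-4) + 3 = -4 − 832 + 3 = -833, attained at (2, -4).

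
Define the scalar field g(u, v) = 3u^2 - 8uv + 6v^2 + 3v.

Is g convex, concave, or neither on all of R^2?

g is quadratic, so its Hessian is the constant matrix H = [[6, -8], [-8, 12]].
det(H) = 8, tr(H) = 18.
det(H) > 0 and tr(H) > 0, so H is positive definite everywhere: convex.

convex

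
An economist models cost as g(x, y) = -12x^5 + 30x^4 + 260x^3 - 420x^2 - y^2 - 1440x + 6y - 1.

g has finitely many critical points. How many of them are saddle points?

g separates as a function of x plus a function of y, so ∇g=0 decouples.
∂g/∂x = -60(x - 4)(x - 2)(x + 1)(x + 3) = 0 at x ∈ {-3, -1, 2, 4}; ∂g/∂y = -2(y - 3) = 0 at y ∈ {3}.
The Hessian is diagonal: diag(g_xx, g_yy). Second derivatives: g_xx(-3)=4200, g_xx(-1)=-1800, g_xx(2)=1800, g_xx(4)=-4200; g_yy(3)=-2.
Saddle points occur where the two diagonal entries have opposite signs: (-3, 3), (2, 3). Count: 2.

2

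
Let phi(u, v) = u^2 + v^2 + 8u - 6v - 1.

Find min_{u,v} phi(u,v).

phi(u,v) separates as P(u) + Q(v) − 1, so its minimum is min P + min Q − 1.
P'(u) = 2u + 8 vanishes at u ∈ {-4}; Q'(v) = 2v - 6 vanishes at v ∈ {3}.
Local minima of P (where P''>0): P(-4)=-16. Local minima of Q: Q(3)=-9.
So the global minimum of phi is P(-4) + Q(3) − 1 = -16 − 9 − 1 = -26, attained at (-4, 3).

-26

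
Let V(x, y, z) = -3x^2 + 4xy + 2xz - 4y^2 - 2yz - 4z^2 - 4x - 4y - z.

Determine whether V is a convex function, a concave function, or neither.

concave

V is quadratic, so its Hessian is the constant matrix H = [[-6, 4, 2], [4, -8, -2], [2, -2, -8]].
Leading principal minors: -6, 32, -232.
Signs alternate −, +, − ⇒ H ≺ 0 ⇒ concave.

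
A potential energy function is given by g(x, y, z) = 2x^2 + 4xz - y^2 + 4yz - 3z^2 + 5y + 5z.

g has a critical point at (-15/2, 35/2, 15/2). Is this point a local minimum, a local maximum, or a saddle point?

saddle point

The Hessian is constant: H = [[4, 0, 4], [0, -2, 4], [4, 4, -6]].
Leading principal minors: Δ₁ = 4, Δ₂ = -8, Δ₃ = 16.
The minors fit neither the all-positive nor the alternating-sign pattern, so H is indefinite: a saddle point.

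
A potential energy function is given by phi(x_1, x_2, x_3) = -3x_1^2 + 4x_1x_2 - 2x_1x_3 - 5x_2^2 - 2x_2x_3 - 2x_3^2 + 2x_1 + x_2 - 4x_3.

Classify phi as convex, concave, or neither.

phi is quadratic, so its Hessian is the constant matrix H = [[-6, 4, -2], [4, -10, -2], [-2, -2, -4]].
Leading principal minors: -6, 44, -80.
Signs alternate −, +, − ⇒ H ≺ 0 ⇒ concave.

concave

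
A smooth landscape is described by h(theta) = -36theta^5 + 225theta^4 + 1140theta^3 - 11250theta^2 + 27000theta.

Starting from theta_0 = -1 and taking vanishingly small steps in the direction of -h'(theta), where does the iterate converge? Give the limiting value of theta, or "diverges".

h'(theta) = -180(theta - 5)(theta - 3)(theta - 2)(theta + 5), so h'(-1) = 51840.
Gradient descent moves in the -h' direction, i.e. theta is decreasing.
The nearest critical point in that direction is theta = -5, where h'' = 100800 > 0 (a local minimum). The iterate converges there.

-5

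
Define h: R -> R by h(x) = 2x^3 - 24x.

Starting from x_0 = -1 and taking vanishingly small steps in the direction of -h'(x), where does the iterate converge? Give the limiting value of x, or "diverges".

2

h'(x) = 6(x - 2)(x + 2), so h'(-1) = -18.
Gradient descent moves in the -h' direction, i.e. x is increasing.
The nearest critical point in that direction is x = 2, where h'' = 24 > 0 (a local minimum). The iterate converges there.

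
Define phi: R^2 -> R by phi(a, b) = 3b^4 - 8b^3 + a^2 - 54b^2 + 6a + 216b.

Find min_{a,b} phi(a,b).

-684

phi(a,b) separates as P(a) + Q(b), so its minimum is min P + min Q.
P'(a) = 2a + 6 vanishes at a ∈ {-3}; Q'(b) = 12(b - 3)(b - 2)(b + 3) vanishes at b ∈ {-3, 2, 3}.
Local minima of P (where P''>0): P(-3)=-9. Local minima of Q: Q(-3)=-675, Q(3)=189.
So the global minimum of phi is P(-3) + Q(-3) = -9 − 675 = -684, attained at (-3, -3).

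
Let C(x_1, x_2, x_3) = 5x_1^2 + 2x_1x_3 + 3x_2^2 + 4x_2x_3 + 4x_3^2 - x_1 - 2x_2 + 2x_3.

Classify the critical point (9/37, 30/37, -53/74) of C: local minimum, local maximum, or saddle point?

local minimum

The Hessian is constant: H = [[10, 0, 2], [0, 6, 4], [2, 4, 8]].
Leading principal minors: Δ₁ = 10, Δ₂ = 60, Δ₃ = 296.
All leading minors are positive, so H is positive definite: a local minimum.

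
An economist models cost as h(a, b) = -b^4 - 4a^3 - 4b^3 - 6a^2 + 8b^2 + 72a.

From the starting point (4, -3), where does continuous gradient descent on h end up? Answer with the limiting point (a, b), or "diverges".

diverges

h is separable, so gradient descent decouples: a follows -∂h/∂a, b follows -∂h/∂b.
∂h/∂a = -12(a - 2)(a + 3); at a=4 this is -168, so a increases.
∂h/∂b = -4b(b - 1)(b + 4); at b=-3 this is -48, so b increases.
The a-coordinate has no critical point in that direction and runs off to infinity.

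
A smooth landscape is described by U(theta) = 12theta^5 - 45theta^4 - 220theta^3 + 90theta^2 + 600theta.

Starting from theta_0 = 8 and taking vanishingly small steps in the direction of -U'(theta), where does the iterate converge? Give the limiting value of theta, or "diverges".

5

U'(theta) = 60(theta - 5)(theta - 1)(theta + 1)(theta + 2), so U'(8) = 113400.
Gradient descent moves in the -U' direction, i.e. theta is decreasing.
The nearest critical point in that direction is theta = 5, where U'' = 10080 > 0 (a local minimum). The iterate converges there.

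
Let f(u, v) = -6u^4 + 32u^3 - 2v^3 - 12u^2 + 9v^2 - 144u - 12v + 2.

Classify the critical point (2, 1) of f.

The mixed partial ∂²f/∂u∂v is 0, so the Hessian at any point is diag(f_uu, f_vv) = diag(24(-3u^2 + 8u - 1), 6(-2v + 3)).
At (2, 1): H = diag(72, 6).
Both eigenvalues are positive, so H is positive definite: a local minimum.

local minimum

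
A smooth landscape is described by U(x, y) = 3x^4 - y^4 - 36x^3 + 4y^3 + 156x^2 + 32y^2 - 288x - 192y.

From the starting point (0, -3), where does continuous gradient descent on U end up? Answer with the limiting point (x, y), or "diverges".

U is separable, so gradient descent decouples: x follows -∂U/∂x, y follows -∂U/∂y.
∂U/∂x = 12(x - 4)(x - 3)(x - 2); at x=0 this is -288, so x increases.
∂U/∂y = -4(y - 4)(y - 3)(y + 4); at y=-3 this is -168, so y increases.
x converges to its nearest critical value 2 (a local min of the x-part); y converges to 3. The iterate converges to (2, 3).

(2, 3)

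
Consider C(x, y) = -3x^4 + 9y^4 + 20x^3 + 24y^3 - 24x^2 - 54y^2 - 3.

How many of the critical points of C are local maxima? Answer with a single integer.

C separates as a function of x plus a function of y, so ∇C=0 decouples.
∂C/∂x = -12x(x - 4)(x - 1) = 0 at x ∈ {0, 1, 4}; ∂C/∂y = 36y(y - 1)(y + 3) = 0 at y ∈ {-3, 0, 1}.
The Hessian is diagonal: diag(C_xx, C_yy). Second derivatives: C_xx(0)=-48, C_xx(1)=36, C_xx(4)=-144; C_yy(-3)=432, C_yy(0)=-108, C_yy(1)=144.
Local maxima occur where both diagonal entries negative: (0, 0), (4, 0). Count: 2.

2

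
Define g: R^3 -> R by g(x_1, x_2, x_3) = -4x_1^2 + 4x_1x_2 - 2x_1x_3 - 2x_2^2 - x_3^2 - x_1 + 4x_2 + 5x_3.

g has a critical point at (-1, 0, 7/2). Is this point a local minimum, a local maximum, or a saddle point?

local maximum

The Hessian is constant: H = [[-8, 4, -2], [4, -4, 0], [-2, 0, -2]].
Leading principal minors: Δ₁ = -8, Δ₂ = 16, Δ₃ = -16.
The minors alternate sign starting negative (−, +, −), so H is negative definite: a local maximum.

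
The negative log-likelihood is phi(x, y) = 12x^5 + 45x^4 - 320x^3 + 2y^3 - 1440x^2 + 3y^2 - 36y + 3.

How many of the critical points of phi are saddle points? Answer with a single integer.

4

phi separates as a function of x plus a function of y, so ∇phi=0 decouples.
∂phi/∂x = 60x(x - 4)(x + 3)(x + 4) = 0 at x ∈ {-4, -3, 0, 4}; ∂phi/∂y = 6(y - 2)(y + 3) = 0 at y ∈ {-3, 2}.
The Hessian is diagonal: diag(phi_xx, phi_yy). Second derivatives: phi_xx(-4)=-1920, phi_xx(-3)=1260, phi_xx(0)=-2880, phi_xx(4)=13440; phi_yy(-3)=-30, phi_yy(2)=30.
Saddle points occur where the two diagonal entries have opposite signs: (-4, 2), (-3, -3), (0, 2), (4, -3). Count: 4.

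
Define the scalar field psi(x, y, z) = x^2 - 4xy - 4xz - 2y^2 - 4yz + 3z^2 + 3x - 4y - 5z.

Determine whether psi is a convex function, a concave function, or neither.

neither

psi is quadratic, so its Hessian is the constant matrix H = [[2, -4, -4], [-4, -4, -4], [-4, -4, 6]].
Leading principal minors: 2, -24, -240.
Neither pattern holds ⇒ H is indefinite ⇒ neither convex nor concave.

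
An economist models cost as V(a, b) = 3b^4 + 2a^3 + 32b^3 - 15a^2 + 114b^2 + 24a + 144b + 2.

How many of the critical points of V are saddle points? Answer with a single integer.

V separates as a function of a plus a function of b, so ∇V=0 decouples.
∂V/∂a = 6(a - 4)(a - 1) = 0 at a ∈ {1, 4}; ∂V/∂b = 12(b + 1)(b + 3)(b + 4) = 0 at b ∈ {-4, -3, -1}.
The Hessian is diagonal: diag(V_aa, V_bb). Second derivatives: V_aa(1)=-18, V_aa(4)=18; V_bb(-4)=36, V_bb(-3)=-24, V_bb(-1)=72.
Saddle points occur where the two diagonal entries have opposite signs: (1, -4), (1, -1), (4, -3). Count: 3.

3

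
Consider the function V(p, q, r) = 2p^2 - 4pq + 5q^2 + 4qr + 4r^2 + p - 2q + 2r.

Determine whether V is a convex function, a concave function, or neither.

convex

V is quadratic, so its Hessian is the constant matrix H = [[4, -4, 0], [-4, 10, 4], [0, 4, 8]].
Leading principal minors: 4, 24, 128.
All positive ⇒ H ≻ 0 ⇒ convex.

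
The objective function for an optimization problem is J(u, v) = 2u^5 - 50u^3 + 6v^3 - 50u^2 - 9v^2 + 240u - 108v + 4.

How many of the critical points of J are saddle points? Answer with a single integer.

4

J separates as a function of u plus a function of v, so ∇J=0 decouples.
∂J/∂u = 10(u - 4)(u - 1)(u + 2)(u + 3) = 0 at u ∈ {-3, -2, 1, 4}; ∂J/∂v = 18(v - 3)(v + 2) = 0 at v ∈ {-2, 3}.
The Hessian is diagonal: diag(J_uu, J_vv). Second derivatives: J_uu(-3)=-280, J_uu(-2)=180, J_uu(1)=-360, J_uu(4)=1260; J_vv(-2)=-90, J_vv(3)=90.
Saddle points occur where the two diagonal entries have opposite signs: (-3, 3), (-2, -2), (1, 3), (4, -2). Count: 4.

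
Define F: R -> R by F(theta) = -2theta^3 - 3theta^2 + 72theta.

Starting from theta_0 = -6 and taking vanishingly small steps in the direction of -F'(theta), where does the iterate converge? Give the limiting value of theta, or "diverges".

F'(theta) = -6(theta - 3)(theta + 4), so F'(-6) = -108.
Gradient descent moves in the -F' direction, i.e. theta is increasing.
The nearest critical point in that direction is theta = -4, where F'' = 42 > 0 (a local minimum). The iterate converges there.

-4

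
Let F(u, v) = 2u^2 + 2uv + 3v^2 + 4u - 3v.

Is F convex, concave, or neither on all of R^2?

convex

F is quadratic, so its Hessian is the constant matrix H = [[4, 2], [2, 6]].
det(H) = 20, tr(H) = 10.
det(H) > 0 and tr(H) > 0, so H is positive definite everywhere: convex.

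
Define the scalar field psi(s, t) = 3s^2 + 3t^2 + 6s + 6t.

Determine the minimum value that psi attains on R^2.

-6

psi(s,t) separates as P(s) + Q(t), so its minimum is min P + min Q.
P'(s) = 6s + 6 vanishes at s ∈ {-1}; Q'(t) = 6(t + 1) vanishes at t ∈ {-1}.
Local minima of P (where P''>0): P(-1)=-3. Local minima of Q: Q(-1)=-3.
So the global minimum of psi is P(-1) + Q(-1) = -3 − 3 = -6, attained at (-1, -1).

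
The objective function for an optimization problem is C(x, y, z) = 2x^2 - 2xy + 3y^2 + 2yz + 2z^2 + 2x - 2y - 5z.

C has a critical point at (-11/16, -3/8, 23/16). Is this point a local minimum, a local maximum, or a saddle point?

The Hessian is constant: H = [[4, -2, 0], [-2, 6, 2], [0, 2, 4]].
Leading principal minors: Δ₁ = 4, Δ₂ = 20, Δ₃ = 64.
All leading minors are positive, so H is positive definite: a local minimum.

local minimum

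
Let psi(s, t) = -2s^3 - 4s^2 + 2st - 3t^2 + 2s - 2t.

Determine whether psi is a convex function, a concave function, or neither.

The term -2s^3 is cubic, so the Hessian is not constant.
∂²psi/∂s² = -12s - 8, which takes both signs as s varies (negative for sufficiently large s). A diagonal entry of the Hessian changing sign means the Hessian is neither positive- nor negative-semidefinite on all of R^2.

neither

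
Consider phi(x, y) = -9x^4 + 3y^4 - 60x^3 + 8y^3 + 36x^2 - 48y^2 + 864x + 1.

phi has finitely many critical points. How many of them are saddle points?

phi separates as a function of x plus a function of y, so ∇phi=0 decouples.
∂phi/∂x = -36(x - 2)(x + 3)(x + 4) = 0 at x ∈ {-4, -3, 2}; ∂phi/∂y = 12y(y - 2)(y + 4) = 0 at y ∈ {-4, 0, 2}.
The Hessian is diagonal: diag(phi_xx, phi_yy). Second derivatives: phi_xx(-4)=-216, phi_xx(-3)=180, phi_xx(2)=-1080; phi_yy(-4)=288, phi_yy(0)=-96, phi_yy(2)=144.
Saddle points occur where the two diagonal entries have opposite signs: (-4, -4), (-4, 2), (-3, 0), (2, -4), (2, 2). Count: 5.

5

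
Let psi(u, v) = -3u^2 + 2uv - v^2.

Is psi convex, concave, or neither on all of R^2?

concave

psi is quadratic, so its Hessian is the constant matrix H = [[-6, 2], [2, -2]].
det(H) = 8, tr(H) = -8.
det(H) > 0 and tr(H) < 0, so H is negative definite everywhere: concave.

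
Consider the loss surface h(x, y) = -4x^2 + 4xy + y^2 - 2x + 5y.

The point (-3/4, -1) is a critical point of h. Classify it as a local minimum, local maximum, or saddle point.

The Hessian of h is constant: H = [[-8, 4], [4, 2]].
det(H) = (-8)·2 − 4² = -32.
Since det(H) < 0, H is indefinite and the critical point is a saddle point.

saddle point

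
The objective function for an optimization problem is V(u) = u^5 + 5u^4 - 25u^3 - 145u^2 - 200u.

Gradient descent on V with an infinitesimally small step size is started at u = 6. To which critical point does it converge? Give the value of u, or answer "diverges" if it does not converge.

4

V'(u) = 5(u - 4)(u + 1)(u + 2)(u + 5), so V'(6) = 6160.
Gradient descent moves in the -V' direction, i.e. u is decreasing.
The nearest critical point in that direction is u = 4, where V'' = 1350 > 0 (a local minimum). The iterate converges there.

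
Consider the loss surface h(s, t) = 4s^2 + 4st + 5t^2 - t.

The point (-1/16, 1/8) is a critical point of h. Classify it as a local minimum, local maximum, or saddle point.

The Hessian of h is constant: H = [[8, 4], [4, 10]].
det(H) = 8·10 − 4² = 64.
det(H) > 0 and tr(H) = 18 > 0, so H is positive definite and the point is a local minimum.

local minimum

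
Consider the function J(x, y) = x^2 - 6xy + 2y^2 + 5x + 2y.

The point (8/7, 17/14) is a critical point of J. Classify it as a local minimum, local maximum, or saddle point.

saddle point

The Hessian of J is constant: H = [[2, -6], [-6, 4]].
det(H) = 2·4 − (-6)² = -28.
Since det(H) < 0, H is indefinite and the critical point is a saddle point.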